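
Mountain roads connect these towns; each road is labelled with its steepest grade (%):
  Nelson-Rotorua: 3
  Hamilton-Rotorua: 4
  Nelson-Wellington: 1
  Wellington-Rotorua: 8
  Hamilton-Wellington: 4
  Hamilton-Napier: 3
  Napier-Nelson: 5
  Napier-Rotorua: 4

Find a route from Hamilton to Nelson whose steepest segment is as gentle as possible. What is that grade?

4

A few of the Hamilton→Nelson routes:
Hamilton-Napier-Nelson: max(3, 5) = 5
Hamilton-Rotorua-Nelson: max(4, 3) = 4
Hamilton-Rotorua-Napier-Nelson: max(4, 4, 5) = 5
Hamilton-Napier-Rotorua-Nelson: max(3, 4, 3) = 4
Hamilton-Wellington-Nelson: max(4, 1) = 4
Hamilton-Napier-Rotorua-Wellington-Nelson: max(3, 4, 8, 1) = 8
The minimum achievable maximum is 4%.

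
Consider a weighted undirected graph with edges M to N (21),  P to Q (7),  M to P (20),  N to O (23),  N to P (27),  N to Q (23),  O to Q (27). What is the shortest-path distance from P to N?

27

Routes from P to N:
P→Q→N: 7 + 23 = 30
P→M→N: 20 + 21 = 41
P→Q→O→N: 7 + 27 + 23 = 57
P→N: 27
Shortest: 27.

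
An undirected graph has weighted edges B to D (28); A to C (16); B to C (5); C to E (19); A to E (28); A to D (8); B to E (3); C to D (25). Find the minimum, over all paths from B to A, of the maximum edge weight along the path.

16

A few of the B→A routes:
B -> E -> C -> D -> A: max(3, 19, 25, 8) = 25
B -> E -> C -> A: max(3, 19, 16) = 19
B -> C -> D -> A: max(5, 25, 8) = 25
B -> C -> A: max(5, 16) = 16
B -> C -> E -> A: max(5, 19, 28) = 28
Smallest bottleneck: 16.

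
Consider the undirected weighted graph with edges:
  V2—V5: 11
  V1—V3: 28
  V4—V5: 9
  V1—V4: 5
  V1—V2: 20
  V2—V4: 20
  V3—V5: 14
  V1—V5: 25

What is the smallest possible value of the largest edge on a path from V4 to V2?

11

A few of the V4→V2 routes:
V4-V1-V2: max(5, 20) = 20
V4-V5-V1-V2: max(9, 25, 20) = 25
V4-V2: max(20) = 20
V4-V1-V5-V2: max(5, 25, 11) = 25
V4-V5-V2: max(9, 11) = 11
Smallest bottleneck: 11.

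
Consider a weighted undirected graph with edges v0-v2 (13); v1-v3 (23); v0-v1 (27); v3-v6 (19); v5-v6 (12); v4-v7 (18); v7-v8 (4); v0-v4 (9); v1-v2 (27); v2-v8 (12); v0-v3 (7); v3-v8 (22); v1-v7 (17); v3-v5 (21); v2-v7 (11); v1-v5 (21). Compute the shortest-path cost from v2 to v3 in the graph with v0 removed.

34

Comparing a few candidate routes:
v2 - v7 - v1 - v3: 11 + 17 + 23 = 51
v2 - v8 - v7 - v1 - v3: 12 + 4 + 17 + 23 = 56
v2 - v8 - v3: 12 + 22 = 34
v2 - v1 - v3: 27 + 23 = 50
v2 - v7 - v8 - v3: 11 + 4 + 22 = 37
The minimum is 34.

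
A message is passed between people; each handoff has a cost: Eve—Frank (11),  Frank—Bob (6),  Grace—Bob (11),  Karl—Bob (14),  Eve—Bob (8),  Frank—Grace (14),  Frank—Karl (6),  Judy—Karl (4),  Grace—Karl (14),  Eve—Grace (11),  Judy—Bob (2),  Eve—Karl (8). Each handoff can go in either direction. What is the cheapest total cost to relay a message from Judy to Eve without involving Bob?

Paths from Judy to Eve avoiding Bob:
Judy-Karl-Grace-Eve: 4 + 14 + 11 = 29
Judy-Karl-Frank-Eve: 4 + 6 + 11 = 21
Judy-Karl-Eve: 4 + 8 = 12
Judy-Karl-Frank-Grace-Eve: 4 + 6 + 14 + 11 = 35
Judy-Karl-Grace-Frank-Eve: 4 + 14 + 14 + 11 = 43
The minimum is 12.

12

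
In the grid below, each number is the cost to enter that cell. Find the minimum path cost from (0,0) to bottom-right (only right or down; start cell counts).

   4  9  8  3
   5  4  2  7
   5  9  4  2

21

Take r0c0→r1c0→r1c1→r1c2→r2c2→r2c3 for a total of 4 + 5 + 4 + 2 + 4 + 2 = 21.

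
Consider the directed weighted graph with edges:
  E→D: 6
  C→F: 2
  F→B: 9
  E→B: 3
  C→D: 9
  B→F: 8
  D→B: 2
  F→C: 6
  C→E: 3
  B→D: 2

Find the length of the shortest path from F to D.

11

Routes from F to D:
F-C-E-B-D: 6 + 3 + 3 + 2 = 14
F-C-D: 6 + 9 = 15
F-C-E-D: 6 + 3 + 6 = 15
F-B-D: 9 + 2 = 11
Best route has total 11.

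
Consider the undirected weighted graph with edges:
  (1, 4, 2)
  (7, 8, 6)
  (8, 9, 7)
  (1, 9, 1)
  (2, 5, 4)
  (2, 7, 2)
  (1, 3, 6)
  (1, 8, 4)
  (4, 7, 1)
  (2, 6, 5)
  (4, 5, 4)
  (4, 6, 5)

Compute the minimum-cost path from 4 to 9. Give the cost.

3

Some routes from 4 to 9:
4-1-9: 2 + 1 = 3
4-7-8-1-9: 1 + 6 + 4 + 1 = 12
4-1-8-9: 2 + 4 + 7 = 13
Best route has total 3.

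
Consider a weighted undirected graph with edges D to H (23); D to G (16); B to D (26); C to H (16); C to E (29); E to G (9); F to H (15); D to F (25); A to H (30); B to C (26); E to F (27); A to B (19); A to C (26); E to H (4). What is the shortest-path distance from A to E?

A few of the A→E routes:
A -> C -> H -> E: 26 + 16 + 4 = 46
A -> B -> C -> H -> E: 19 + 26 + 16 + 4 = 65
A -> C -> E: 26 + 29 = 55
A -> B -> D -> G -> E: 19 + 26 + 16 + 9 = 70
A -> H -> E: 30 + 4 = 34
Best route has total 34.

34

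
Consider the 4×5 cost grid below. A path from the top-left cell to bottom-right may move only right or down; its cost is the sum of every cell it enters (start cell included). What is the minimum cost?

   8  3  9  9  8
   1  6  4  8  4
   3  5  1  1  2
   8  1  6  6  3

24

Path [0,0] -> [1,0] -> [2,0] -> [2,1] -> [2,2] -> [2,3] -> [2,4] -> [3,4]: 8 + 1 + 3 + 5 + 1 + 1 + 2 + 3 = 24.
For comparison, the top-then-right route costs 46.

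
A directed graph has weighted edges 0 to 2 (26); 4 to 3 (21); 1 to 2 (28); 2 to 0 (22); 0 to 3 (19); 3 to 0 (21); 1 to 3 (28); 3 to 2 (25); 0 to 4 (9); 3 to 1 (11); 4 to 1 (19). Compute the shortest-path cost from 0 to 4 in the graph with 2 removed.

9

Routes from 0 to 4 avoiding 2:
0-4: 9
Shortest: 9.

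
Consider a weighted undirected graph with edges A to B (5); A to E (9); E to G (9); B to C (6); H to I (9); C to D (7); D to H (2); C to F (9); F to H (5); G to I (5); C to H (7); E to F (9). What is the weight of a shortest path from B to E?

14

Checking several routes:
B→C→H→I→G→E: 6 + 7 + 9 + 5 + 9 = 36
B→C→F→E: 6 + 9 + 9 = 24
B→A→E: 5 + 9 = 14
B→C→D→H→F→E: 6 + 7 + 2 + 5 + 9 = 29
B→C→H→F→E: 6 + 7 + 5 + 9 = 27
B→C→D→H→I→G→E: 6 + 7 + 2 + 9 + 5 + 9 = 38
Shortest: 14.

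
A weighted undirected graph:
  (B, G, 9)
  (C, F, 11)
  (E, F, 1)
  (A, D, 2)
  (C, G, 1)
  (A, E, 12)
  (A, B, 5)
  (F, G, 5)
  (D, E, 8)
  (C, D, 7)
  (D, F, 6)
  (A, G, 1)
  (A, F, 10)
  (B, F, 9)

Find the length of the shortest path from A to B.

5

Some routes from A to B:
A - G - F - B: 1 + 5 + 9 = 15
A - B: 5
A - G - B: 1 + 9 = 10
Shortest: 5.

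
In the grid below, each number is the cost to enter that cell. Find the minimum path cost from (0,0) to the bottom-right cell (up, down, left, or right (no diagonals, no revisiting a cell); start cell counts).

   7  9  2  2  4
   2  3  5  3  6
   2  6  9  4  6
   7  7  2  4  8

One optimal route is r0c0 -> r1c0 -> r1c1 -> r1c2 -> r1c3 -> r2c3 -> r3c3 -> r3c4.
Its cost is 7 + 2 + 3 + 5 + 3 + 4 + 4 + 8 = 36.

36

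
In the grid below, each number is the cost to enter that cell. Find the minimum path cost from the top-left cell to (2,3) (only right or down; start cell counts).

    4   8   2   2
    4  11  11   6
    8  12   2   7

Cheapest: [0,0] [0,1] [0,2] [0,3] [1,3] [2,3]
  4 + 8 + 2 + 2 + 6 + 7 = 29

29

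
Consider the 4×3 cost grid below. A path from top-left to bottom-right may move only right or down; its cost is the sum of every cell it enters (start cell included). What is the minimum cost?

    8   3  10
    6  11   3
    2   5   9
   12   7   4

Take (0,0) → (1,0) → (2,0) → (2,1) → (3,1) → (3,2) for a total of 8 + 6 + 2 + 5 + 7 + 4 = 32.

32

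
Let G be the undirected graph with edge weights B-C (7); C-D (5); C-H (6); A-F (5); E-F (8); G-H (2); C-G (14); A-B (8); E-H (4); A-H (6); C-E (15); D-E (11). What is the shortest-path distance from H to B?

A few of the H→B routes:
H→G→C→B: 2 + 14 + 7 = 23
H→E→F→A→B: 4 + 8 + 5 + 8 = 25
H→A→B: 6 + 8 = 14
H→C→B: 6 + 7 = 13
Best route has total 13.

13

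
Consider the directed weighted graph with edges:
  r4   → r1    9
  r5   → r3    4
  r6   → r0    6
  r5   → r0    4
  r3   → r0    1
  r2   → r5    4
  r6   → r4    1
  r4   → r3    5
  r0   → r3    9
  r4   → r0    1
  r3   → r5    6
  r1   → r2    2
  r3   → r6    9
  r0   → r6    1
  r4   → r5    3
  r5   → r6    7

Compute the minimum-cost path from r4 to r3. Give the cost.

Comparing a few candidate routes:
r4-r5-r3: 3 + 4 = 7
r4-r0-r3: 1 + 9 = 10
r4-r3: 5
Best route has total 5.

5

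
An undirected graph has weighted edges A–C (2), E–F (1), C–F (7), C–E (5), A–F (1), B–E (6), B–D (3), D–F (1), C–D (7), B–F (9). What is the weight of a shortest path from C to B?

Checking several routes:
C→A→F→E→B: 2 + 1 + 1 + 6 = 10
C→D→B: 7 + 3 = 10
C→E→B: 5 + 6 = 11
C→A→F→D→B: 2 + 1 + 1 + 3 = 7
C→F→D→B: 7 + 1 + 3 = 11
C→E→F→D→B: 5 + 1 + 1 + 3 = 10
Shortest: 7.

7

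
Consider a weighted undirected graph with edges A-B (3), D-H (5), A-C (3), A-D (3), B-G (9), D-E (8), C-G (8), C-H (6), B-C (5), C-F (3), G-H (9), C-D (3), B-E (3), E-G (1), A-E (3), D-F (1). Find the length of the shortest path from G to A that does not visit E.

11

Checking several routes:
G - C - A: 8 + 3 = 11
G - C - B - A: 8 + 5 + 3 = 16
G - C - F - D - A: 8 + 3 + 1 + 3 = 15
G - C - D - A: 8 + 3 + 3 = 14
G - B - A: 9 + 3 = 12
Shortest: 11.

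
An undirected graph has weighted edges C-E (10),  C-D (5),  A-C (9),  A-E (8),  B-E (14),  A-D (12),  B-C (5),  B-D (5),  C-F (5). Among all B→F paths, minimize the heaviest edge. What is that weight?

Checking several routes:
B - E - A - D - C - F: max(14, 8, 12, 5, 5) = 14
B - D - A - C - F: max(5, 12, 9, 5) = 12
B - E - A - C - F: max(14, 8, 9, 5) = 14
B - D - C - F: max(5, 5, 5) = 5
B - C - F: max(5, 5) = 5
B - D - A - E - C - F: max(5, 12, 8, 10, 5) = 12
Best route has worst link 5.

5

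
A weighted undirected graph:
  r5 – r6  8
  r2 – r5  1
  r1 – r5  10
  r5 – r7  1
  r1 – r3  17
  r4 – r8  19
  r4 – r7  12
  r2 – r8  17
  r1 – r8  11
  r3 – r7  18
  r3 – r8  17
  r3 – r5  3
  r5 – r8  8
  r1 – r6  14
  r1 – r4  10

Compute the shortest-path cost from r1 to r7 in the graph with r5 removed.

Comparing a few candidate routes:
r1 -> r8 -> r4 -> r7: 11 + 19 + 12 = 42
r1 -> r4 -> r7: 10 + 12 = 22
r1 -> r3 -> r7: 17 + 18 = 35
Best route has total 22.

22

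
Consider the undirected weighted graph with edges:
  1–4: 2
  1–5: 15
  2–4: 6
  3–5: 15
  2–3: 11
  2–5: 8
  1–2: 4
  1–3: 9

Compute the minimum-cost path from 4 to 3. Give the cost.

Checking several routes:
4 → 1 → 2 → 3: 2 + 4 + 11 = 17
4 → 1 → 2 → 5 → 3: 2 + 4 + 8 + 15 = 29
4 → 2 → 1 → 3: 6 + 4 + 9 = 19
4 → 2 → 5 → 3: 6 + 8 + 15 = 29
4 → 1 → 3: 2 + 9 = 11
4 → 2 → 3: 6 + 11 = 17
The minimum is 11.

11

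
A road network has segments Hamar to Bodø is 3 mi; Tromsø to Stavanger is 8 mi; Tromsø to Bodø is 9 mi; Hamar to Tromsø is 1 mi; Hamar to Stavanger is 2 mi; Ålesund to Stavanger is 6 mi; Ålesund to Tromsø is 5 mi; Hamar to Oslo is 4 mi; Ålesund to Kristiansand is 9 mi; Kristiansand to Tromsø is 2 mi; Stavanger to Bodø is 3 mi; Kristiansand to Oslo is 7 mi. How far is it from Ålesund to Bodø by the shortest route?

Checking several routes:
Ålesund → Tromsø → Hamar → Bodø: 5 + 1 + 3 = 9
Ålesund → Stavanger → Hamar → Bodø: 6 + 2 + 3 = 11
Ålesund → Stavanger → Bodø: 6 + 3 = 9
Shortest: 9 mi.

9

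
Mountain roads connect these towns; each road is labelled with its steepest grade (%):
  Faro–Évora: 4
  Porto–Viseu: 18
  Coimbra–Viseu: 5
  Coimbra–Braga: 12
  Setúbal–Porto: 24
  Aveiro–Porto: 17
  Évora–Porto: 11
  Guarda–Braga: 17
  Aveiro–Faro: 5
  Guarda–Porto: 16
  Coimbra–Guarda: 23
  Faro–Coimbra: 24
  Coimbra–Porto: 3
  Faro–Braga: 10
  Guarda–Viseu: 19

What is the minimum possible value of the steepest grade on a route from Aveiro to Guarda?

16

Comparing a few candidate routes:
Aveiro → Faro → Braga → Coimbra → Porto → Guarda: max(5, 10, 12, 3, 16) = 16
Aveiro → Porto → Guarda: max(17, 16) = 17
Aveiro → Porto → Évora → Faro → Braga → Guarda: max(17, 11, 4, 10, 17) = 17
Aveiro → Faro → Braga → Guarda: max(5, 10, 17) = 17
Aveiro → Faro → Évora → Porto → Guarda: max(5, 4, 11, 16) = 16
Aveiro → Faro → Évora → Porto → Coimbra → Braga → Guarda: max(5, 4, 11, 3, 12, 17) = 17
Best route has worst link 16%.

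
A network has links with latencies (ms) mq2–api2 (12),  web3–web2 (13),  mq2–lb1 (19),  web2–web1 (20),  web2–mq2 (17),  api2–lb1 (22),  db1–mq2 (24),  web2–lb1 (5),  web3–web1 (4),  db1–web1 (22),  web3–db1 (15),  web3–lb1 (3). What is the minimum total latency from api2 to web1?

29

Checking several routes:
api2 -> mq2 -> web2 -> lb1 -> web3 -> web1: 12 + 17 + 5 + 3 + 4 = 41
api2 -> mq2 -> web2 -> web3 -> web1: 12 + 17 + 13 + 4 = 46
api2 -> lb1 -> web3 -> web1: 22 + 3 + 4 = 29
api2 -> lb1 -> web2 -> web1: 22 + 5 + 20 = 47
api2 -> mq2 -> lb1 -> web3 -> web1: 12 + 19 + 3 + 4 = 38
api2 -> lb1 -> web2 -> web3 -> web1: 22 + 5 + 13 + 4 = 44
The minimum is 29 ms.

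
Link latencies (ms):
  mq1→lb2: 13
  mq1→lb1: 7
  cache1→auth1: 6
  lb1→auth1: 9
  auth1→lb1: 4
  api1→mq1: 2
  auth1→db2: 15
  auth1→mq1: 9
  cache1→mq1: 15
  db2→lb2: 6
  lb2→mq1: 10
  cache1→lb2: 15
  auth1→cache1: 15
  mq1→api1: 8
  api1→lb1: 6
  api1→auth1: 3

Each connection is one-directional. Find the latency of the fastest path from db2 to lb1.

Paths from db2 to lb1:
db2 -> lb2 -> mq1 -> api1 -> lb1: 6 + 10 + 8 + 6 = 30
db2 -> lb2 -> mq1 -> api1 -> auth1 -> lb1: 6 + 10 + 8 + 3 + 4 = 31
db2 -> lb2 -> mq1 -> lb1: 6 + 10 + 7 = 23
The minimum is 23 ms.

23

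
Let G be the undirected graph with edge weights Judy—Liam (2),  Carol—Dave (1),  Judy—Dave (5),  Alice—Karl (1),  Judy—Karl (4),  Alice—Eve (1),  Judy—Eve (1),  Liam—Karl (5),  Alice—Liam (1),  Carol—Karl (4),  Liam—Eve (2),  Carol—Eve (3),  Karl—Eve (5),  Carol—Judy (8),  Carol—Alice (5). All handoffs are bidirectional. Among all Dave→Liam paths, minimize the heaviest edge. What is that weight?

3

Checking several routes:
Dave→Carol→Karl→Judy→Eve→Alice→Liam: max(1, 4, 4, 1, 1, 1) = 4
Dave→Carol→Eve→Liam: max(1, 3, 2) = 3
Dave→Carol→Eve→Judy→Liam: max(1, 3, 1, 2) = 3
Dave→Carol→Eve→Alice→Liam: max(1, 3, 1, 1) = 3
Best route has worst link 3.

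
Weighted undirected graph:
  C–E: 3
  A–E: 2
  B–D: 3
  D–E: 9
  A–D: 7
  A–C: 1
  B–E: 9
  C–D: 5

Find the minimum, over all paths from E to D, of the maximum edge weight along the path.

Comparing a few candidate routes:
E → C → A → D: max(3, 1, 7) = 7
E → C → D: max(3, 5) = 5
E → B → D: max(9, 3) = 9
E → A → D: max(2, 7) = 7
E → A → C → D: max(2, 1, 5) = 5
Best route has worst link 5.

5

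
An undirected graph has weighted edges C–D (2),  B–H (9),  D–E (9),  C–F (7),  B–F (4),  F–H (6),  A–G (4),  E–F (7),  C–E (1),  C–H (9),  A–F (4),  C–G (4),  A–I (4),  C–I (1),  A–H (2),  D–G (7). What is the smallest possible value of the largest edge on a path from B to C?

4

Checking several routes:
B -> F -> A -> I -> C: max(4, 4, 4, 1) = 4
B -> F -> H -> A -> I -> C: max(4, 6, 2, 4, 1) = 6
B -> F -> A -> G -> C: max(4, 4, 4, 4) = 4
The minimum achievable maximum is 4.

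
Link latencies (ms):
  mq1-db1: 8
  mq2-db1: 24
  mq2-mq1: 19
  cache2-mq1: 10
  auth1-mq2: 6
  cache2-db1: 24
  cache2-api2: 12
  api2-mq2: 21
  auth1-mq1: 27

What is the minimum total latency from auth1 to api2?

Comparing a few candidate routes:
auth1-mq2-db1-cache2-api2: 6 + 24 + 24 + 12 = 66
auth1-mq2-db1-mq1-cache2-api2: 6 + 24 + 8 + 10 + 12 = 60
auth1-mq1-mq2-api2: 27 + 19 + 21 = 67
auth1-mq2-api2: 6 + 21 = 27
auth1-mq2-mq1-cache2-api2: 6 + 19 + 10 + 12 = 47
auth1-mq1-cache2-api2: 27 + 10 + 12 = 49
Shortest: 27 ms.

27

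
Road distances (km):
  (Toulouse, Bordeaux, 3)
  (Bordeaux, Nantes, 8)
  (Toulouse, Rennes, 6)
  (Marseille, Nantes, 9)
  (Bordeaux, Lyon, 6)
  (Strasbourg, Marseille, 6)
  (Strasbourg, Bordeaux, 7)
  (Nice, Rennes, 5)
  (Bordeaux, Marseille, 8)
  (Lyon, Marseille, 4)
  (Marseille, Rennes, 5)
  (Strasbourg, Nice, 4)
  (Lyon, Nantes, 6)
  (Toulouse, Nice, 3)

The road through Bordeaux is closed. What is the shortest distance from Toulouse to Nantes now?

Some routes from Toulouse to Nantes avoiding Bordeaux:
Toulouse-Nice-Rennes-Marseille-Nantes: 3 + 5 + 5 + 9 = 22
Toulouse-Rennes-Marseille-Nantes: 6 + 5 + 9 = 20
Toulouse-Nice-Strasbourg-Marseille-Lyon-Nantes: 3 + 4 + 6 + 4 + 6 = 23
Toulouse-Nice-Strasbourg-Marseille-Nantes: 3 + 4 + 6 + 9 = 22
Toulouse-Rennes-Marseille-Lyon-Nantes: 6 + 5 + 4 + 6 = 21
Best route has total 20 km.

20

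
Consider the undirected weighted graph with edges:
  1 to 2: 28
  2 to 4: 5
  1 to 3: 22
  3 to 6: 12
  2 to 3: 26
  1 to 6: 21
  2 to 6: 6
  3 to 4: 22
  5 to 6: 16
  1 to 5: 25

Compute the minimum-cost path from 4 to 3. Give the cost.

Checking several routes:
4 -> 2 -> 1 -> 3: 5 + 28 + 22 = 55
4 -> 2 -> 3: 5 + 26 = 31
4 -> 3: 22
4 -> 2 -> 6 -> 1 -> 3: 5 + 6 + 21 + 22 = 54
4 -> 2 -> 6 -> 3: 5 + 6 + 12 = 23
Best route has total 22.

22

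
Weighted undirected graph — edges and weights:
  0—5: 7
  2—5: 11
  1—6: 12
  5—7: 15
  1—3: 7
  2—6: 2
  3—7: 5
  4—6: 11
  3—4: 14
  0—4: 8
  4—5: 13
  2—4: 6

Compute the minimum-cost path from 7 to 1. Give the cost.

Some routes from 7 to 1:
7 -> 3 -> 1: 5 + 7 = 12
7 -> 5 -> 4 -> 3 -> 1: 15 + 13 + 14 + 7 = 49
7 -> 5 -> 4 -> 2 -> 6 -> 1: 15 + 13 + 6 + 2 + 12 = 48
7 -> 3 -> 4 -> 2 -> 6 -> 1: 5 + 14 + 6 + 2 + 12 = 39
7 -> 3 -> 4 -> 6 -> 1: 5 + 14 + 11 + 12 = 42
7 -> 5 -> 2 -> 6 -> 1: 15 + 11 + 2 + 12 = 40
The minimum is 12.

12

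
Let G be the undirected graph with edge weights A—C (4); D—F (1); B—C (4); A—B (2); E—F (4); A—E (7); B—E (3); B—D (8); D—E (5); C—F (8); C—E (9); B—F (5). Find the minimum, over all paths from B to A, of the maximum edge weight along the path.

2

Some routes from B to A:
B - E - A: max(3, 7) = 7
B - C - A: max(4, 4) = 4
B - A: max(2) = 2
Best route has worst link 2.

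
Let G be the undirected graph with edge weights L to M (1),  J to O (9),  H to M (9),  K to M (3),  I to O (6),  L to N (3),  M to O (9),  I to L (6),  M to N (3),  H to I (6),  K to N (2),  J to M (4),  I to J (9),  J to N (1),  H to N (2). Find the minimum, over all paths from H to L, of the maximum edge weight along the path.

A few of the H→L routes:
H → N → K → M → L: max(2, 2, 3, 1) = 3
H → N → J → M → L: max(2, 1, 4, 1) = 4
H → N → L: max(2, 3) = 3
H → M → J → N → L: max(9, 4, 1, 3) = 9
H → I → L: max(6, 6) = 6
H → N → M → L: max(2, 3, 1) = 3
Smallest bottleneck: 3.

3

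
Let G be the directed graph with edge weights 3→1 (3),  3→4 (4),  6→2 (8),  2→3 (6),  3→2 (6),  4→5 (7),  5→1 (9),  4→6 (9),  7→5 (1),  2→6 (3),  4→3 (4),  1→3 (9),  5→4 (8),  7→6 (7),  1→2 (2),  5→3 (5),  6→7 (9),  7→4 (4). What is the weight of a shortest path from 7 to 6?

Some routes from 7 to 6:
7→5→3→2→6: 1 + 5 + 6 + 3 = 15
7→6: 7
7→5→3→1→2→6: 1 + 5 + 3 + 2 + 3 = 14
7→4→3→1→2→6: 4 + 4 + 3 + 2 + 3 = 16
7→4→6: 4 + 9 = 13
7→5→1→2→6: 1 + 9 + 2 + 3 = 15
The minimum is 7.

7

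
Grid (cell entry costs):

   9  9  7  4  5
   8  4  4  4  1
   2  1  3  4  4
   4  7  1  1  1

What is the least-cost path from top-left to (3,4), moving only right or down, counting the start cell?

26

Path r0c0→r1c0→r2c0→r2c1→r2c2→r3c2→r3c3→r3c4: 9 + 8 + 2 + 1 + 3 + 1 + 1 + 1 = 26.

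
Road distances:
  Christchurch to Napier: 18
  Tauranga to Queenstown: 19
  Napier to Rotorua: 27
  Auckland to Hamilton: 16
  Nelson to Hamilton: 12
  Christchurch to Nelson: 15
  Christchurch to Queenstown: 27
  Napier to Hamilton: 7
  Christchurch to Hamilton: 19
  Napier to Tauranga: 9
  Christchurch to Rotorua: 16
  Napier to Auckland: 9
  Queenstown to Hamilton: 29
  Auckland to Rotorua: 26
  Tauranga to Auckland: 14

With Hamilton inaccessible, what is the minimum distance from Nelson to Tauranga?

42

Comparing a few candidate routes:
Nelson → Christchurch → Napier → Tauranga: 15 + 18 + 9 = 42
Nelson → Christchurch → Queenstown → Tauranga: 15 + 27 + 19 = 61
Nelson → Christchurch → Napier → Auckland → Tauranga: 15 + 18 + 9 + 14 = 56
Nelson → Christchurch → Rotorua → Napier → Tauranga: 15 + 16 + 27 + 9 = 67
Shortest: 42.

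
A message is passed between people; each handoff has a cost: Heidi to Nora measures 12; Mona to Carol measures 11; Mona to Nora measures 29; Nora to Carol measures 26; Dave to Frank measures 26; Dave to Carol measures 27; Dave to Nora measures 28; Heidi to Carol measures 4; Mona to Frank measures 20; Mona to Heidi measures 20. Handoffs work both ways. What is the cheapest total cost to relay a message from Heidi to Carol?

Checking several routes:
Heidi-Carol: 4
Heidi-Nora-Carol: 12 + 26 = 38
Heidi-Mona-Carol: 20 + 11 = 31
Heidi-Nora-Mona-Carol: 12 + 29 + 11 = 52
Shortest: 4.

4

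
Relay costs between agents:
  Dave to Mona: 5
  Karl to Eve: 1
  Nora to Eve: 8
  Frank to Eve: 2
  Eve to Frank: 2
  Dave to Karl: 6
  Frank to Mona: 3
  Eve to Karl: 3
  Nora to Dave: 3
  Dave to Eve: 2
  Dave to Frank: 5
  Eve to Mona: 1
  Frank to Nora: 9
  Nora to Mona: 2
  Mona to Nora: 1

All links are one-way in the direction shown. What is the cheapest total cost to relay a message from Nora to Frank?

7

Some routes from Nora to Frank:
Nora-Dave-Eve-Frank: 3 + 2 + 2 = 7
Nora-Dave-Frank: 3 + 5 = 8
Nora-Eve-Frank: 8 + 2 = 10
Best route has total 7.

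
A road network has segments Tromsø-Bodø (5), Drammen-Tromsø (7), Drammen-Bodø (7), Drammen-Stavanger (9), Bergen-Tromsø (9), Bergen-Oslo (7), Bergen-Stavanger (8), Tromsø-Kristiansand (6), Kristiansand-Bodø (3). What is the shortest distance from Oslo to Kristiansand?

22

A few of the Oslo→Kristiansand routes:
Oslo→Bergen→Tromsø→Drammen→Bodø→Kristiansand: 7 + 9 + 7 + 7 + 3 = 33
Oslo→Bergen→Stavanger→Drammen→Bodø→Kristiansand: 7 + 8 + 9 + 7 + 3 = 34
Oslo→Bergen→Stavanger→Drammen→Tromsø→Bodø→Kristiansand: 7 + 8 + 9 + 7 + 5 + 3 = 39
Oslo→Bergen→Tromsø→Kristiansand: 7 + 9 + 6 = 22
Oslo→Bergen→Tromsø→Bodø→Kristiansand: 7 + 9 + 5 + 3 = 24
Oslo→Bergen→Stavanger→Drammen→Tromsø→Kristiansand: 7 + 8 + 9 + 7 + 6 = 37
The minimum is 22.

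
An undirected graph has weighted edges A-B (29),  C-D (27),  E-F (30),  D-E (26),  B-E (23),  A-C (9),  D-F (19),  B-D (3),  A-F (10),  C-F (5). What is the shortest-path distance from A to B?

Some routes from A to B:
A → F → C → D → B: 10 + 5 + 27 + 3 = 45
A → C → F → D → B: 9 + 5 + 19 + 3 = 36
A → F → D → B: 10 + 19 + 3 = 32
A → F → E → B: 10 + 30 + 23 = 63
A → B: 29
A → C → D → B: 9 + 27 + 3 = 39
The minimum is 29.

29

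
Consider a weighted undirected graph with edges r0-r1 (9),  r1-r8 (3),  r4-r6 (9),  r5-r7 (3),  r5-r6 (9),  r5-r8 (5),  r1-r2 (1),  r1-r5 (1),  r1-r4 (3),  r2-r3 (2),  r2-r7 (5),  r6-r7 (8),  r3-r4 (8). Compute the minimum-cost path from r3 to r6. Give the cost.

Comparing a few candidate routes:
r3 -> r2 -> r1 -> r4 -> r6: 2 + 1 + 3 + 9 = 15
r3 -> r2 -> r7 -> r6: 2 + 5 + 8 = 15
r3 -> r2 -> r1 -> r5 -> r6: 2 + 1 + 1 + 9 = 13
Best route has total 13.

13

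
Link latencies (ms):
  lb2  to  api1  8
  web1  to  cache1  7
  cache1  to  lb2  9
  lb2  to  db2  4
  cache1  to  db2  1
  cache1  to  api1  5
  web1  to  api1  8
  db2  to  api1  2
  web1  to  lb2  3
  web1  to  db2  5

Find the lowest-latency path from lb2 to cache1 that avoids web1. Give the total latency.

Some routes from lb2 to cache1 avoiding web1:
lb2→cache1: 9
lb2→db2→cache1: 4 + 1 = 5
lb2→api1→db2→cache1: 8 + 2 + 1 = 11
Best route has total 5 ms.

5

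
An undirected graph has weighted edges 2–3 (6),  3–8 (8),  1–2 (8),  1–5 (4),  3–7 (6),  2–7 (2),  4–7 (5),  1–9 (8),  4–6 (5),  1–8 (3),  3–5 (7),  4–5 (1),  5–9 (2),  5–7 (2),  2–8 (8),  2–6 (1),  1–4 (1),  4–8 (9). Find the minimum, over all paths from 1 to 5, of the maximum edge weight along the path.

1

Some routes from 1 to 5:
1-4-5: max(1, 1) = 1
1-5: max(4) = 4
1-4-6-2-7-5: max(1, 5, 1, 2, 2) = 5
1-4-7-5: max(1, 5, 2) = 5
Best route has worst link 1.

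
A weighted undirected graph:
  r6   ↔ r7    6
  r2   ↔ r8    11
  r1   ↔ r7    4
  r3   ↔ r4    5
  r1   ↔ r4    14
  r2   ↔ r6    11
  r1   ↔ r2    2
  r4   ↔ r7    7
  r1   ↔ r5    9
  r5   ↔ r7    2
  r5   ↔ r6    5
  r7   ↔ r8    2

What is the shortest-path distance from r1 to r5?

Checking several routes:
r1→r5: 9
r1→r7→r6→r5: 4 + 6 + 5 = 15
r1→r2→r8→r7→r5: 2 + 11 + 2 + 2 = 17
r1→r7→r5: 4 + 2 = 6
Best route has total 6.

6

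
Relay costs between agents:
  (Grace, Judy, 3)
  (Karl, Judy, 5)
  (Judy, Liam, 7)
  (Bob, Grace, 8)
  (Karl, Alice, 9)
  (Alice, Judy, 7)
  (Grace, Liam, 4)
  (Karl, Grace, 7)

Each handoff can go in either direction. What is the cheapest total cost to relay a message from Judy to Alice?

Routes from Judy to Alice:
Judy-Karl-Alice: 5 + 9 = 14
Judy-Liam-Grace-Karl-Alice: 7 + 4 + 7 + 9 = 27
Judy-Alice: 7
Judy-Grace-Karl-Alice: 3 + 7 + 9 = 19
The minimum is 7.

7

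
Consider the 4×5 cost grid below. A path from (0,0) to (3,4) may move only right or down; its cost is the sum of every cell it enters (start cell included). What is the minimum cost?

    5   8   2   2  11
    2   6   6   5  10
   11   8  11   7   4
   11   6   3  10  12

Cheapest: r0c0→r0c1→r0c2→r0c3→r1c3→r2c3→r2c4→r3c4
  5 + 8 + 2 + 2 + 5 + 7 + 4 + 12 = 45

45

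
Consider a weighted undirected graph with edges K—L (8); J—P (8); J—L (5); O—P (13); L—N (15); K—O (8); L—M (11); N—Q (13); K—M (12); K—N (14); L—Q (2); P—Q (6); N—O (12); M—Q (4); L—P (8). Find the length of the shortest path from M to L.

6

Checking several routes:
M→Q→L: 4 + 2 = 6
M→K→L: 12 + 8 = 20
M→Q→P→L: 4 + 6 + 8 = 18
M→L: 11
Best route has total 6.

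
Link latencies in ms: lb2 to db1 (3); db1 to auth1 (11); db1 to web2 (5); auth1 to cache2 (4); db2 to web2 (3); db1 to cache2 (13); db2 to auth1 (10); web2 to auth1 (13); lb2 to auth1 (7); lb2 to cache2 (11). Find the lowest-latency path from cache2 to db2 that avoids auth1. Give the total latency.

Candidate routes:
cache2-lb2-db1-web2-db2: 11 + 3 + 5 + 3 = 22
cache2-db1-web2-db2: 13 + 5 + 3 = 21
Shortest: 21 ms.

21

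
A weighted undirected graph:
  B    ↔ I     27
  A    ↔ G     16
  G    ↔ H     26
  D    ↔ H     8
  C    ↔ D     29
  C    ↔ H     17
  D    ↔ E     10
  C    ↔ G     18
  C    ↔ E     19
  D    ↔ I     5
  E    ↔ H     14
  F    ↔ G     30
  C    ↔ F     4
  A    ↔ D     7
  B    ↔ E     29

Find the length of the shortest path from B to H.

Checking several routes:
B→I→D→H: 27 + 5 + 8 = 40
B→I→D→E→H: 27 + 5 + 10 + 14 = 56
B→E→H: 29 + 14 = 43
B→E→D→H: 29 + 10 + 8 = 47
Best route has total 40.

40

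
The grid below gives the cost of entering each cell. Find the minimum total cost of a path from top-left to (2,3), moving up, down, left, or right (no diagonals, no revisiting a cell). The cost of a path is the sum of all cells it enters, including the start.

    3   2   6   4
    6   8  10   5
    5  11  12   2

22

One optimal route is [0,0] [0,1] [0,2] [0,3] [1,3] [2,3].
Its cost is 3 + 2 + 6 + 4 + 5 + 2 = 22.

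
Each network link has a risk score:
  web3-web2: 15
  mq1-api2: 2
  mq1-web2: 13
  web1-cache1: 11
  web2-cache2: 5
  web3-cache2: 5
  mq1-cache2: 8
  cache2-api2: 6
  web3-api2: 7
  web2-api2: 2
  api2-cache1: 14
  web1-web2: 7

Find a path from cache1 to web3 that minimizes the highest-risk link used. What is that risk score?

11

Checking several routes:
cache1 → web1 → web2 → api2 → cache2 → web3: max(11, 7, 2, 6, 5) = 11
cache1 → web1 → web2 → cache2 → web3: max(11, 7, 5, 5) = 11
cache1 → web1 → web2 → cache2 → mq1 → api2 → web3: max(11, 7, 5, 8, 2, 7) = 11
cache1 → web1 → web2 → cache2 → api2 → web3: max(11, 7, 5, 6, 7) = 11
cache1 → web1 → web2 → api2 → mq1 → cache2 → web3: max(11, 7, 2, 2, 8, 5) = 11
cache1 → web1 → web2 → api2 → web3: max(11, 7, 2, 7) = 11
Best route has worst link 11.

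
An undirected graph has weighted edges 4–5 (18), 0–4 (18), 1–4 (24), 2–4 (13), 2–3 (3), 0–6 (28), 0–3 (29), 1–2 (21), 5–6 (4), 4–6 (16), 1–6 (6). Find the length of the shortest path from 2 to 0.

Some routes from 2 to 0:
2 -> 4 -> 6 -> 0: 13 + 16 + 28 = 57
2 -> 1 -> 6 -> 0: 21 + 6 + 28 = 55
2 -> 3 -> 0: 3 + 29 = 32
2 -> 4 -> 0: 13 + 18 = 31
The minimum is 31.

31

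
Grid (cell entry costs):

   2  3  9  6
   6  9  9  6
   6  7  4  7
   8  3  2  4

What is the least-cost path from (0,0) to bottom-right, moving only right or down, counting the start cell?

30

Cheapest: r0c0→r0c1→r1c1→r2c1→r3c1→r3c2→r3c3
  2 + 3 + 9 + 7 + 3 + 2 + 4 = 30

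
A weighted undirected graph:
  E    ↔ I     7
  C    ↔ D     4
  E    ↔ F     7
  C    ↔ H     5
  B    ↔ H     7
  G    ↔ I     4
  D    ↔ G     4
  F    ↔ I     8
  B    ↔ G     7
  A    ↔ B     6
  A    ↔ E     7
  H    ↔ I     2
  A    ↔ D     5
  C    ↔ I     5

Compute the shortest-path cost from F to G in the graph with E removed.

12

Checking several routes:
F→I→C→D→G: 8 + 5 + 4 + 4 = 21
F→I→C→H→B→G: 8 + 5 + 5 + 7 + 7 = 32
F→I→H→B→A→D→G: 8 + 2 + 7 + 6 + 5 + 4 = 32
F→I→G: 8 + 4 = 12
F→I→H→B→G: 8 + 2 + 7 + 7 = 24
F→I→H→C→D→G: 8 + 2 + 5 + 4 + 4 = 23
Best route has total 12.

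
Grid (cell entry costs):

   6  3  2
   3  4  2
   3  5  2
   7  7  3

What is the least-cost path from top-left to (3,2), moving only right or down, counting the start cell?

18

Best path: r0c0→r0c1→r0c2→r1c2→r2c2→r3c2
Cost: 6 + 3 + 2 + 2 + 2 + 3 = 18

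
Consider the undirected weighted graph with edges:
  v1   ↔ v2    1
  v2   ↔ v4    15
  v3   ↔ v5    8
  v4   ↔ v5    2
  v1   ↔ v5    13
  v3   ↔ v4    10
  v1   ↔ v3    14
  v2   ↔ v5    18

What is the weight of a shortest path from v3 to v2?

Comparing a few candidate routes:
v3-v5-v1-v2: 8 + 13 + 1 = 22
v3-v1-v2: 14 + 1 = 15
v3-v4-v2: 10 + 15 = 25
The minimum is 15.

15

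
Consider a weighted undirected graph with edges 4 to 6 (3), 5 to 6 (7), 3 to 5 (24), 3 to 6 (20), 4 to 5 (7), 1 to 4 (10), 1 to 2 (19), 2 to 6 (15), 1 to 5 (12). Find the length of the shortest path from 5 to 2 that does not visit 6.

31

Routes from 5 to 2 avoiding 6:
5 → 4 → 1 → 2: 7 + 10 + 19 = 36
5 → 1 → 2: 12 + 19 = 31
Best route has total 31.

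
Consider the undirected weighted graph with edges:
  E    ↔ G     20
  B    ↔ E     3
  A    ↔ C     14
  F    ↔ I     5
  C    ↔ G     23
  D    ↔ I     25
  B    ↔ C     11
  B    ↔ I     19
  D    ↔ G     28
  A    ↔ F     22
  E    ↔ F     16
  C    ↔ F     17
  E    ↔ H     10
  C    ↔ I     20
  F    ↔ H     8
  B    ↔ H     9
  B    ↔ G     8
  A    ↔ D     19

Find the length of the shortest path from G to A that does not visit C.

47

Checking several routes:
G → B → E → H → F → A: 8 + 3 + 10 + 8 + 22 = 51
G → D → A: 28 + 19 = 47
G → B → H → F → A: 8 + 9 + 8 + 22 = 47
G → B → E → F → A: 8 + 3 + 16 + 22 = 49
G → B → I → F → A: 8 + 19 + 5 + 22 = 54
Best route has total 47.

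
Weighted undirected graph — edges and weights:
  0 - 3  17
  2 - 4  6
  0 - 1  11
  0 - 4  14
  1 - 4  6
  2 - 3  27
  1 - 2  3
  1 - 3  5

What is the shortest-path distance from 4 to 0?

14

Checking several routes:
4 → 2 → 1 → 0: 6 + 3 + 11 = 20
4 → 2 → 1 → 3 → 0: 6 + 3 + 5 + 17 = 31
4 → 0: 14
4 → 1 → 3 → 0: 6 + 5 + 17 = 28
4 → 1 → 0: 6 + 11 = 17
Best route has total 14.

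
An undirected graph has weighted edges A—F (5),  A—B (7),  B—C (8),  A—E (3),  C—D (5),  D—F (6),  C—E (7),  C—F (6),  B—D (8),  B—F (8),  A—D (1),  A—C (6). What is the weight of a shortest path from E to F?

Comparing a few candidate routes:
E-A-D-C-F: 3 + 1 + 5 + 6 = 15
E-C-F: 7 + 6 = 13
E-A-D-F: 3 + 1 + 6 = 10
E-A-F: 3 + 5 = 8
E-C-A-F: 7 + 6 + 5 = 18
E-A-C-F: 3 + 6 + 6 = 15
The minimum is 8.

8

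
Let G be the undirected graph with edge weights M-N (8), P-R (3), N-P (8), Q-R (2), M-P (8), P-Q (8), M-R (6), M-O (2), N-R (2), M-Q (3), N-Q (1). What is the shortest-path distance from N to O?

Checking several routes:
N-M-O: 8 + 2 = 10
N-R-M-O: 2 + 6 + 2 = 10
N-R-Q-M-O: 2 + 2 + 3 + 2 = 9
N-Q-M-O: 1 + 3 + 2 = 6
Shortest: 6.

6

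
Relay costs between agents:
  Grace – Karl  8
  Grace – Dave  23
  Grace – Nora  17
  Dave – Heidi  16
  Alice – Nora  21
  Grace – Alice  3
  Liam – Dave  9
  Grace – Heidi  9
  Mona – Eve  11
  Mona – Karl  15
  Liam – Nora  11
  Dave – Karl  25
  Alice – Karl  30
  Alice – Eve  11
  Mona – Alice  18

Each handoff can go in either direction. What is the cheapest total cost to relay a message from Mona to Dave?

40

A few of the Mona→Dave routes:
Mona → Karl → Dave: 15 + 25 = 40
Mona → Eve → Alice → Grace → Dave: 11 + 11 + 3 + 23 = 48
Mona → Alice → Grace → Heidi → Dave: 18 + 3 + 9 + 16 = 46
Mona → Karl → Grace → Dave: 15 + 8 + 23 = 46
Mona → Alice → Grace → Dave: 18 + 3 + 23 = 44
Mona → Karl → Grace → Heidi → Dave: 15 + 8 + 9 + 16 = 48
Shortest: 40.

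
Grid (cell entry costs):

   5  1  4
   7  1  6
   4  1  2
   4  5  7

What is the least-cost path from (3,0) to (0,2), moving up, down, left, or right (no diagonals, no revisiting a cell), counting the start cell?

Take (3,0) (2,0) (2,1) (1,1) (0,1) (0,2) for a total of 4 + 4 + 1 + 1 + 1 + 4 = 15.

15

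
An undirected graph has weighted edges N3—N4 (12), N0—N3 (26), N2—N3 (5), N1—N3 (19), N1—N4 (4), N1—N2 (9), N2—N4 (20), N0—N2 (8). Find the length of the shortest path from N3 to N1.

Checking several routes:
N3 - N4 - N1: 12 + 4 = 16
N3 - N2 - N1: 5 + 9 = 14
N3 - N0 - N2 - N1: 26 + 8 + 9 = 43
N3 - N1: 19
N3 - N4 - N2 - N1: 12 + 20 + 9 = 41
N3 - N2 - N4 - N1: 5 + 20 + 4 = 29
Shortest: 14.

14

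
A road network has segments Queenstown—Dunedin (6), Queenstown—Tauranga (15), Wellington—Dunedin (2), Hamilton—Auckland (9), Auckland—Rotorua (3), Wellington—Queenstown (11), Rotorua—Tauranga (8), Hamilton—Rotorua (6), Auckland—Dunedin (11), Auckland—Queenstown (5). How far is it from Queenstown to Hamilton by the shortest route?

14

A few of the Queenstown→Hamilton routes:
Queenstown -> Auckland -> Rotorua -> Hamilton: 5 + 3 + 6 = 14
Queenstown -> Tauranga -> Rotorua -> Hamilton: 15 + 8 + 6 = 29
Queenstown -> Auckland -> Hamilton: 5 + 9 = 14
Queenstown -> Dunedin -> Auckland -> Rotorua -> Hamilton: 6 + 11 + 3 + 6 = 26
Queenstown -> Dunedin -> Auckland -> Hamilton: 6 + 11 + 9 = 26
The minimum is 14 km.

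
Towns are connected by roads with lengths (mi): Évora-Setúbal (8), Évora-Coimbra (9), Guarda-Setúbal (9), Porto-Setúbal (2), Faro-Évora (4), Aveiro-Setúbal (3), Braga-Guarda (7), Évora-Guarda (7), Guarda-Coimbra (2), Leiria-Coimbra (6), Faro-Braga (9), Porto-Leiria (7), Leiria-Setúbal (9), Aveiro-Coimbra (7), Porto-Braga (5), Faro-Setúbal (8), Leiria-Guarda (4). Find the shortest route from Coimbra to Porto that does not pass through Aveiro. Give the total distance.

13

A few of the Coimbra→Porto routes:
Coimbra -> Leiria -> Porto: 6 + 7 = 13
Coimbra -> Guarda -> Setúbal -> Porto: 2 + 9 + 2 = 13
Coimbra -> Guarda -> Leiria -> Porto: 2 + 4 + 7 = 13
Shortest: 13 mi.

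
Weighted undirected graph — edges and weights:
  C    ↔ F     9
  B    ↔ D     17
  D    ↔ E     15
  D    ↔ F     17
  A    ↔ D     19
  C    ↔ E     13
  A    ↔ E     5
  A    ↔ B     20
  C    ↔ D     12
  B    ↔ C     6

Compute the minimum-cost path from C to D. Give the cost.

12

A few of the C→D routes:
C-F-D: 9 + 17 = 26
C-D: 12
C-B-D: 6 + 17 = 23
C-E-A-D: 13 + 5 + 19 = 37
C-E-D: 13 + 15 = 28
The minimum is 12.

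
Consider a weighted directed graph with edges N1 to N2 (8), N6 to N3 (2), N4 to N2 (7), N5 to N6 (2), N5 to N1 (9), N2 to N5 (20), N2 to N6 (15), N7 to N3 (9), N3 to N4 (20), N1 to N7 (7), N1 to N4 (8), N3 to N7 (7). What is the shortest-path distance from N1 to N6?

Paths from N1 to N6:
N1 - N2 - N6: 8 + 15 = 23
N1 - N7 - N3 - N4 - N2 - N6: 7 + 9 + 20 + 7 + 15 = 58
N1 - N2 - N5 - N6: 8 + 20 + 2 = 30
N1 - N4 - N2 - N6: 8 + 7 + 15 = 30
N1 - N7 - N3 - N4 - N2 - N5 - N6: 7 + 9 + 20 + 7 + 20 + 2 = 65
N1 - N4 - N2 - N5 - N6: 8 + 7 + 20 + 2 = 37
Shortest: 23.

23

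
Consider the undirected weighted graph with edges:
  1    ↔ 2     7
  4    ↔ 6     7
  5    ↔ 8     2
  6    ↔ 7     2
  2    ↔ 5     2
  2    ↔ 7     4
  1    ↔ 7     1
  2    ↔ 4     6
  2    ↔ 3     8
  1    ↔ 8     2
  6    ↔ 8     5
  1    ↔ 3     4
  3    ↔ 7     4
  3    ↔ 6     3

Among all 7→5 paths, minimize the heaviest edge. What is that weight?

2

Checking several routes:
7→6→3→1→8→5: max(2, 3, 4, 2, 2) = 4
7→1→8→5: max(1, 2, 2) = 2
7→3→6→8→5: max(4, 3, 5, 2) = 5
7→3→1→8→5: max(4, 4, 2, 2) = 4
7→2→5: max(4, 2) = 4
Best route has worst link 2.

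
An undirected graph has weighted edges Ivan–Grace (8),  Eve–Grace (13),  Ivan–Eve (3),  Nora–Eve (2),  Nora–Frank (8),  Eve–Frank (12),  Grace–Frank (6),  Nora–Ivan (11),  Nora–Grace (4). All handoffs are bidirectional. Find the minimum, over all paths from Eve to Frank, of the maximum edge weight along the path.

Checking several routes:
Eve→Ivan→Grace→Frank: max(3, 8, 6) = 8
Eve→Ivan→Grace→Nora→Frank: max(3, 8, 4, 8) = 8
Eve→Nora→Frank: max(2, 8) = 8
Eve→Nora→Grace→Frank: max(2, 4, 6) = 6
Best route has worst link 6.

6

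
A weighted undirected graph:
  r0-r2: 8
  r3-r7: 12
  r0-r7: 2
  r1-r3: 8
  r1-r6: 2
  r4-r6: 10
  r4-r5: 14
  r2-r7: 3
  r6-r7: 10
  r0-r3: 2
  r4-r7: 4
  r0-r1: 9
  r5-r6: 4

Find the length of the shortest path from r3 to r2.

Checking several routes:
r3 -> r7 -> r2: 12 + 3 = 15
r3 -> r7 -> r0 -> r2: 12 + 2 + 8 = 22
r3 -> r0 -> r7 -> r2: 2 + 2 + 3 = 7
r3 -> r0 -> r2: 2 + 8 = 10
Shortest: 7.

7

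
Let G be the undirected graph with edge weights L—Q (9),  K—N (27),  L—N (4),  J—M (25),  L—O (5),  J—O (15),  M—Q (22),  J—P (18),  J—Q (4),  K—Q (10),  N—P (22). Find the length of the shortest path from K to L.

Checking several routes:
K-Q-J-O-L: 10 + 4 + 15 + 5 = 34
K-N-L: 27 + 4 = 31
K-Q-J-P-N-L: 10 + 4 + 18 + 22 + 4 = 58
K-Q-L: 10 + 9 = 19
Best route has total 19.

19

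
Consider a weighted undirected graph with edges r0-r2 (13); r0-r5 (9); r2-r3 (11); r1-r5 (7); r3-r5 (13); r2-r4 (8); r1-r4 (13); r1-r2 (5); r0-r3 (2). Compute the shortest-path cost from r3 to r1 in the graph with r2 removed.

18

Candidate routes:
r3 → r5 → r1: 13 + 7 = 20
r3 → r0 → r5 → r1: 2 + 9 + 7 = 18
The minimum is 18.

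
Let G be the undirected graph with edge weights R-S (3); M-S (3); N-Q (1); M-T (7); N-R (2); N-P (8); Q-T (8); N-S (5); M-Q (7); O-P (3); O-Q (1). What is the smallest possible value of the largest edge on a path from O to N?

Checking several routes:
O → Q → N: max(1, 1) = 1
O → Q → M → S → N: max(1, 7, 3, 5) = 7
O → Q → M → S → R → N: max(1, 7, 3, 3, 2) = 7
The minimum achievable maximum is 1.

1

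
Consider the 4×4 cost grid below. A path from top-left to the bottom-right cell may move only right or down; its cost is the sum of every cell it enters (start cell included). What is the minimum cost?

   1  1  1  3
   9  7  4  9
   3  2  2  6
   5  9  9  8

23

Take (0,0) (0,1) (0,2) (1,2) (2,2) (2,3) (3,3) for a total of 1 + 1 + 1 + 4 + 2 + 6 + 8 = 23.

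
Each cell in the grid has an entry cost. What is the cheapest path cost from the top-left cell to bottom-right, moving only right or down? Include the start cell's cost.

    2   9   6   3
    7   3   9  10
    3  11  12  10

Take r0c0 -> r0c1 -> r0c2 -> r0c3 -> r1c3 -> r2c3 for a total of 2 + 9 + 6 + 3 + 10 + 10 = 40.

40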